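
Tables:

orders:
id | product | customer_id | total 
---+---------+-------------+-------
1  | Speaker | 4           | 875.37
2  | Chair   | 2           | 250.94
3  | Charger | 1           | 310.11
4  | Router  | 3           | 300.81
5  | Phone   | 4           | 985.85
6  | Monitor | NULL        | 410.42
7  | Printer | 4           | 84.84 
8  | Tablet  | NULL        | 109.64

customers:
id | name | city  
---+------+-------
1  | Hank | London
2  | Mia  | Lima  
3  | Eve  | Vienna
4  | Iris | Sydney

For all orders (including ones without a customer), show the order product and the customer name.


LEFT JOIN keeps every row from orders (the left table); where customer_id has no match in customers, the customer columns become NULL. Walk through each order:
  - order 1 (Speaker): customer_id=4 -> matches Iris
  - order 2 (Chair): customer_id=2 -> matches Mia
  - order 3 (Charger): customer_id=1 -> matches Hank
  - order 4 (Router): customer_id=3 -> matches Eve
  - order 5 (Phone): customer_id=4 -> matches Iris
  - order 6 (Monitor): customer_id=NULL, no match -> kept with NULL
  - order 7 (Printer): customer_id=4 -> matches Iris
  - order 8 (Tablet): customer_id=NULL, no match -> kept with NULL
All 8 rows appear; 2 have NULL customer.

SQL:
SELECT a.product, b.name AS customer
FROM orders a
LEFT JOIN customers b ON a.customer_id = b.id

Result:
product | customer
--------+---------
Speaker | Iris    
Chair   | Mia     
Charger | Hank    
Router  | Eve     
Phone   | Iris    
Monitor | NULL    
Printer | Iris    
Tablet  | NULL    


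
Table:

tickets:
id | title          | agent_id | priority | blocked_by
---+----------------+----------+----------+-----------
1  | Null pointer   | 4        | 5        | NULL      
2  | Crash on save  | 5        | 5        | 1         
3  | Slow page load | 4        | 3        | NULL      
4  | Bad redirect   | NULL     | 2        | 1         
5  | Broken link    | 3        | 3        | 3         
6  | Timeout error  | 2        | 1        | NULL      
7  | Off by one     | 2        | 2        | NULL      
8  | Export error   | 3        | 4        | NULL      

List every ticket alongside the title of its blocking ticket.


This is a self-join: tickets is joined to a second copy of itself, matching each row's blocked_by to another row's id. Use LEFT JOIN so rows with blocked_by=NULL are kept.
  - ticket 1 (Null pointer): blocked_by=NULL -> NULL
  - ticket 2 (Crash on save): blocked_by=1 -> Null pointer
  - ticket 3 (Slow page load): blocked_by=NULL -> NULL
  - ticket 4 (Bad redirect): blocked_by=1 -> Null pointer
  - ticket 5 (Broken link): blocked_by=3 -> Slow page load
  - ticket 6 (Timeout error): blocked_by=NULL -> NULL
  - ticket 7 (Off by one): blocked_by=NULL -> NULL
  - ticket 8 (Export error): blocked_by=NULL -> NULL

SQL:
SELECT a.title AS item, b.title AS blocked_by
FROM tickets a
LEFT JOIN tickets b ON a.blocked_by = b.id

Result:
item           | blocked_by    
---------------+---------------
Null pointer   | NULL          
Crash on save  | Null pointer  
Slow page load | NULL          
Bad redirect   | Null pointer  
Broken link    | Slow page load
Timeout error  | NULL          
Off by one     | NULL          
Export error   | NULL          


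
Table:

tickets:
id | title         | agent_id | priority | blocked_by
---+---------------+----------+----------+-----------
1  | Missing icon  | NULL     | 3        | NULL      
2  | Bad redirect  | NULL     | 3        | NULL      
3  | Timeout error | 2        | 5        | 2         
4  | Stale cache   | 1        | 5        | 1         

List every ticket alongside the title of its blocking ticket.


This is a self-join: tickets is joined to a second copy of itself, matching each row's blocked_by to another row's id. Use LEFT JOIN so rows with blocked_by=NULL are kept.
  - ticket 1 (Missing icon): blocked_by=NULL -> NULL
  - ticket 2 (Bad redirect): blocked_by=NULL -> NULL
  - ticket 3 (Timeout error): blocked_by=2 -> Bad redirect
  - ticket 4 (Stale cache): blocked_by=1 -> Missing icon

SQL:
SELECT a.title AS item, b.title AS blocked_by
FROM tickets a
LEFT JOIN tickets b ON a.blocked_by = b.id

Result:
item          | blocked_by  
--------------+-------------
Missing icon  | NULL        
Bad redirect  | NULL        
Timeout error | Bad redirect
Stale cache   | Missing icon


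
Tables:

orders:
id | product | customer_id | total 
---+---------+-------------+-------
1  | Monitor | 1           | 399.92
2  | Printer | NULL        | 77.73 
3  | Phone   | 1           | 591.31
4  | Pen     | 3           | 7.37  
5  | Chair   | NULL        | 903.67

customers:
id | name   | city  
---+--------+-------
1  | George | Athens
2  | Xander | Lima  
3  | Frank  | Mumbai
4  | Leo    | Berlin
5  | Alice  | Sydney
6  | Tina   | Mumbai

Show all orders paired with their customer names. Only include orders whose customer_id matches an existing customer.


INNER JOIN keeps only orders rows whose customer_id matches an id in customers. Walk through each order:
  - order 1 (Monitor): customer_id=1 -> matches George
  - order 2 (Printer): customer_id=NULL, no match -> dropped
  - order 3 (Phone): customer_id=1 -> matches George
  - order 4 (Pen): customer_id=3 -> matches Frank
  - order 5 (Chair): customer_id=NULL, no match -> dropped
So 2 of 5 rows are dropped.

SQL:
SELECT a.product, b.name AS customer
FROM orders a
INNER JOIN customers b ON a.customer_id = b.id

Result:
product | customer
--------+---------
Monitor | George  
Phone   | George  
Pen     | Frank   


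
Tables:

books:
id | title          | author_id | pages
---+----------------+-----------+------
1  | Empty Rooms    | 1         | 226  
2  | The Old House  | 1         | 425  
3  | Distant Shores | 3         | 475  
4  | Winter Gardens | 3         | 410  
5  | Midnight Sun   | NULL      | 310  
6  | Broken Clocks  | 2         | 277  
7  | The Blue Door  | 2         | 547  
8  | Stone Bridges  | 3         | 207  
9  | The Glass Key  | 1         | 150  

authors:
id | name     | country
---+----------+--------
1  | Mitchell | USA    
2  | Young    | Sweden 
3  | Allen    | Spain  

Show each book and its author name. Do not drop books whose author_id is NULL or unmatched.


LEFT JOIN keeps every row from books (the left table); where author_id has no match in authors, the author columns become NULL. Walk through each book:
  - book 1 (Empty Rooms): author_id=1 -> matches Mitchell
  - book 2 (The Old House): author_id=1 -> matches Mitchell
  - book 3 (Distant Shores): author_id=3 -> matches Allen
  - book 4 (Winter Gardens): author_id=3 -> matches Allen
  - book 5 (Midnight Sun): author_id=NULL, no match -> kept with NULL
  - book 6 (Broken Clocks): author_id=2 -> matches Young
  - book 7 (The Blue Door): author_id=2 -> matches Young
  - book 8 (Stone Bridges): author_id=3 -> matches Allen
  - book 9 (The Glass Key): author_id=1 -> matches Mitchell
All 9 rows appear; 1 has NULL author.

SQL:
SELECT a.title, b.name AS author
FROM books a
LEFT JOIN authors b ON a.author_id = b.id

Result:
title          | author  
---------------+---------
Empty Rooms    | Mitchell
The Old House  | Mitchell
Distant Shores | Allen   
Winter Gardens | Allen   
Midnight Sun   | NULL    
Broken Clocks  | Young   
The Blue Door  | Young   
Stone Bridges  | Allen   
The Glass Key  | Mitchell


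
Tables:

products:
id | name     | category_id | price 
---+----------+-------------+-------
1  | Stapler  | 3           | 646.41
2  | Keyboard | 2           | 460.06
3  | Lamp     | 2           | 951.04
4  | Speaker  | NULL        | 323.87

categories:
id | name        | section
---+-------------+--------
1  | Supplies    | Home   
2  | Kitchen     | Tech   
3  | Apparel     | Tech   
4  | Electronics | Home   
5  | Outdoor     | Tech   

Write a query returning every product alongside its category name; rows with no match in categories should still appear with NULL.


LEFT JOIN keeps every row from products (the left table); where category_id has no match in categories, the category columns become NULL. Walk through each product:
  - product 1 (Stapler): category_id=3 -> matches Apparel
  - product 2 (Keyboard): category_id=2 -> matches Kitchen
  - product 3 (Lamp): category_id=2 -> matches Kitchen
  - product 4 (Speaker): category_id=NULL, no match -> kept with NULL
All 4 rows appear; 1 has NULL category.

SQL:
SELECT a.name, b.name AS category
FROM products a
LEFT JOIN categories b ON a.category_id = b.id

Result:
name     | category
---------+---------
Stapler  | Apparel 
Keyboard | Kitchen 
Lamp     | Kitchen 
Speaker  | NULL    


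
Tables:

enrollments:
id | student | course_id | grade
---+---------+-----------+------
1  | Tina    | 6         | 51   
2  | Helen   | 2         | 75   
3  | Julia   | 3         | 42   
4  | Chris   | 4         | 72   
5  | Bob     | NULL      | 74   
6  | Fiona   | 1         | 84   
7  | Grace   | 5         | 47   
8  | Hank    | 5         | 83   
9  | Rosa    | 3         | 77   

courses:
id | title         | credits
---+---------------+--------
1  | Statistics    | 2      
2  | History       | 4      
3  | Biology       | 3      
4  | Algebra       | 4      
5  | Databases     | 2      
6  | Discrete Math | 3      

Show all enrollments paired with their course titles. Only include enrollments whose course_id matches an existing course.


INNER JOIN keeps only enrollments rows whose course_id matches an id in courses. Walk through each enrollment:
  - enrollment 1 (Tina): course_id=6 -> matches Discrete Math
  - enrollment 2 (Helen): course_id=2 -> matches History
  - enrollment 3 (Julia): course_id=3 -> matches Biology
  - enrollment 4 (Chris): course_id=4 -> matches Algebra
  - enrollment 5 (Bob): course_id=NULL, no match -> dropped
  - enrollment 6 (Fiona): course_id=1 -> matches Statistics
  - enrollment 7 (Grace): course_id=5 -> matches Databases
  - enrollment 8 (Hank): course_id=5 -> matches Databases
  - enrollment 9 (Rosa): course_id=3 -> matches Biology
So 1 of 9 rows is dropped.

SQL:
SELECT a.student, b.title AS course
FROM enrollments a
INNER JOIN courses b ON a.course_id = b.id

Result:
student | course       
--------+--------------
Tina    | Discrete Math
Helen   | History      
Julia   | Biology      
Chris   | Algebra      
Fiona   | Statistics   
Grace   | Databases    
Hank    | Databases    
Rosa    | Biology      


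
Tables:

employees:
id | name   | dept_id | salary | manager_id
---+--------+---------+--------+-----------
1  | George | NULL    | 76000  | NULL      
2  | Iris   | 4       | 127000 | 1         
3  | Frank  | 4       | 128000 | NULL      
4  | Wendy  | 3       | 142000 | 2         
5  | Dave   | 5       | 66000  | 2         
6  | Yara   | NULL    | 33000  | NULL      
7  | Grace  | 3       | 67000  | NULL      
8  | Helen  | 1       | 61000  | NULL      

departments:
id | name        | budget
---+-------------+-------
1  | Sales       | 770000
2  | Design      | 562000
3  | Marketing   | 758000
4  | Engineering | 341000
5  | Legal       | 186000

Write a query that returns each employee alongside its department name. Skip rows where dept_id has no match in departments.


INNER JOIN keeps only employees rows whose dept_id matches an id in departments. Walk through each employee:
  - employee 1 (George): dept_id=NULL, no match -> dropped
  - employee 2 (Iris): dept_id=4 -> matches Engineering
  - employee 3 (Frank): dept_id=4 -> matches Engineering
  - employee 4 (Wendy): dept_id=3 -> matches Marketing
  - employee 5 (Dave): dept_id=5 -> matches Legal
  - employee 6 (Yara): dept_id=NULL, no match -> dropped
  - employee 7 (Grace): dept_id=3 -> matches Marketing
  - employee 8 (Helen): dept_id=1 -> matches Sales
So 2 of 8 rows are dropped.

SQL:
SELECT a.name, b.name AS department
FROM employees a
INNER JOIN departments b ON a.dept_id = b.id

Result:
name  | department 
------+------------
Iris  | Engineering
Frank | Engineering
Wendy | Marketing  
Dave  | Legal      
Grace | Marketing  
Helen | Sales      


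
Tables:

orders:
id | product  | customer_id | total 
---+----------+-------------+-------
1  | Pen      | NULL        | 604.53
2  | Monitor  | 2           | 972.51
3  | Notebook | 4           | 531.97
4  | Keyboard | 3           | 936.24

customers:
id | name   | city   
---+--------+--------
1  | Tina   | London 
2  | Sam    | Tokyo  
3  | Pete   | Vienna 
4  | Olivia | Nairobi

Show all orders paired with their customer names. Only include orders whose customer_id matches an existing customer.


INNER JOIN keeps only orders rows whose customer_id matches an id in customers. Walk through each order:
  - order 1 (Pen): customer_id=NULL, no match -> dropped
  - order 2 (Monitor): customer_id=2 -> matches Sam
  - order 3 (Notebook): customer_id=4 -> matches Olivia
  - order 4 (Keyboard): customer_id=3 -> matches Pete
So 1 of 4 rows is dropped.

SQL:
SELECT a.product, b.name AS customer
FROM orders a
INNER JOIN customers b ON a.customer_id = b.id

Result:
product  | customer
---------+---------
Monitor  | Sam     
Notebook | Olivia  
Keyboard | Pete    


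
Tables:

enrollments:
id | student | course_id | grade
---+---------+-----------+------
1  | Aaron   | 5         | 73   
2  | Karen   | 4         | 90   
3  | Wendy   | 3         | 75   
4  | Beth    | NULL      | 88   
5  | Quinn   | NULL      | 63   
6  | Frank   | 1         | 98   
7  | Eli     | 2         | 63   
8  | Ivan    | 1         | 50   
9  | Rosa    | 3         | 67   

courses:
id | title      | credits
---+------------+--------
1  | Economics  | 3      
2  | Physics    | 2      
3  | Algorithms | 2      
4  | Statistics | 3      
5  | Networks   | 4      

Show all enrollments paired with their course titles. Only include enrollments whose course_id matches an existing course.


INNER JOIN keeps only enrollments rows whose course_id matches an id in courses. Walk through each enrollment:
  - enrollment 1 (Aaron): course_id=5 -> matches Networks
  - enrollment 2 (Karen): course_id=4 -> matches Statistics
  - enrollment 3 (Wendy): course_id=3 -> matches Algorithms
  - enrollment 4 (Beth): course_id=NULL, no match -> dropped
  - enrollment 5 (Quinn): course_id=NULL, no match -> dropped
  - enrollment 6 (Frank): course_id=1 -> matches Economics
  - enrollment 7 (Eli): course_id=2 -> matches Physics
  - enrollment 8 (Ivan): course_id=1 -> matches Economics
  - enrollment 9 (Rosa): course_id=3 -> matches Algorithms
So 2 of 9 rows are dropped.

SQL:
SELECT a.student, b.title AS course
FROM enrollments a
INNER JOIN courses b ON a.course_id = b.id

Result:
student | course    
--------+-----------
Aaron   | Networks  
Karen   | Statistics
Wendy   | Algorithms
Frank   | Economics 
Eli     | Physics   
Ivan    | Economics 
Rosa    | Algorithms


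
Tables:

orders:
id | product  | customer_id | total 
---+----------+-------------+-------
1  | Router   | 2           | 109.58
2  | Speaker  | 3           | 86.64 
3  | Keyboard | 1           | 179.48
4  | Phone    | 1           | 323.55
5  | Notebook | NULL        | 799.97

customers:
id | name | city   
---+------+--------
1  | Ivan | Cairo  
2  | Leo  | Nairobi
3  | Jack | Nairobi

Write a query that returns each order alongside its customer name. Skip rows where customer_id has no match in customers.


INNER JOIN keeps only orders rows whose customer_id matches an id in customers. Walk through each order:
  - order 1 (Router): customer_id=2 -> matches Leo
  - order 2 (Speaker): customer_id=3 -> matches Jack
  - order 3 (Keyboard): customer_id=1 -> matches Ivan
  - order 4 (Phone): customer_id=1 -> matches Ivan
  - order 5 (Notebook): customer_id=NULL, no match -> dropped
So 1 of 5 rows is dropped.

SQL:
SELECT a.product, b.name AS customer
FROM orders a
INNER JOIN customers b ON a.customer_id = b.id

Result:
product  | customer
---------+---------
Router   | Leo     
Speaker  | Jack    
Keyboard | Ivan    
Phone    | Ivan    


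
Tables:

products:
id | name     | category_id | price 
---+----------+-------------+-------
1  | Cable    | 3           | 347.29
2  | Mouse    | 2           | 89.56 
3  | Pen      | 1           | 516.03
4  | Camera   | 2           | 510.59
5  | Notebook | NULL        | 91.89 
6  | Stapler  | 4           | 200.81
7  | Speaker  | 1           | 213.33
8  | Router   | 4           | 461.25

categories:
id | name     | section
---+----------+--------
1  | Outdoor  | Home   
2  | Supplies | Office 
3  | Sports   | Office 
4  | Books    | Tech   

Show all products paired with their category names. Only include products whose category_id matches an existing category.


INNER JOIN keeps only products rows whose category_id matches an id in categories. Walk through each product:
  - product 1 (Cable): category_id=3 -> matches Sports
  - product 2 (Mouse): category_id=2 -> matches Supplies
  - product 3 (Pen): category_id=1 -> matches Outdoor
  - product 4 (Camera): category_id=2 -> matches Supplies
  - product 5 (Notebook): category_id=NULL, no match -> dropped
  - product 6 (Stapler): category_id=4 -> matches Books
  - product 7 (Speaker): category_id=1 -> matches Outdoor
  - product 8 (Router): category_id=4 -> matches Books
So 1 of 8 rows is dropped.

SQL:
SELECT a.name, b.name AS category
FROM products a
INNER JOIN categories b ON a.category_id = b.id

Result:
name    | category
--------+---------
Cable   | Sports  
Mouse   | Supplies
Pen     | Outdoor 
Camera  | Supplies
Stapler | Books   
Speaker | Outdoor 
Router  | Books   


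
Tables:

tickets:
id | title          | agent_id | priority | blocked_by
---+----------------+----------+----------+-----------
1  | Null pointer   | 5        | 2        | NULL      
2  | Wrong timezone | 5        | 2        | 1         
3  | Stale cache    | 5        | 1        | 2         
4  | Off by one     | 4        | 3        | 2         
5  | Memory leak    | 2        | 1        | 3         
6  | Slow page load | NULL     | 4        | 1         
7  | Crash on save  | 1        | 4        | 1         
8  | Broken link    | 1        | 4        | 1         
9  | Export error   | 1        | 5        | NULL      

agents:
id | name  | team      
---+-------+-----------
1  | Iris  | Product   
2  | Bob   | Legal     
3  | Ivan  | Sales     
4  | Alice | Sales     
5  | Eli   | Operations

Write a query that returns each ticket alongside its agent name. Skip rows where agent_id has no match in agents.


INNER JOIN keeps only tickets rows whose agent_id matches an id in agents. Walk through each ticket:
  - ticket 1 (Null pointer): agent_id=5 -> matches Eli
  - ticket 2 (Wrong timezone): agent_id=5 -> matches Eli
  - ticket 3 (Stale cache): agent_id=5 -> matches Eli
  - ticket 4 (Off by one): agent_id=4 -> matches Alice
  - ticket 5 (Memory leak): agent_id=2 -> matches Bob
  - ticket 6 (Slow page load): agent_id=NULL, no match -> dropped
  - ticket 7 (Crash on save): agent_id=1 -> matches Iris
  - ticket 8 (Broken link): agent_id=1 -> matches Iris
  - ticket 9 (Export error): agent_id=1 -> matches Iris
So 1 of 9 rows is dropped.

SQL:
SELECT a.title, b.name AS agent
FROM tickets a
INNER JOIN agents b ON a.agent_id = b.id

Result:
title          | agent
---------------+------
Null pointer   | Eli  
Wrong timezone | Eli  
Stale cache    | Eli  
Off by one     | Alice
Memory leak    | Bob  
Crash on save  | Iris 
Broken link    | Iris 
Export error   | Iris 


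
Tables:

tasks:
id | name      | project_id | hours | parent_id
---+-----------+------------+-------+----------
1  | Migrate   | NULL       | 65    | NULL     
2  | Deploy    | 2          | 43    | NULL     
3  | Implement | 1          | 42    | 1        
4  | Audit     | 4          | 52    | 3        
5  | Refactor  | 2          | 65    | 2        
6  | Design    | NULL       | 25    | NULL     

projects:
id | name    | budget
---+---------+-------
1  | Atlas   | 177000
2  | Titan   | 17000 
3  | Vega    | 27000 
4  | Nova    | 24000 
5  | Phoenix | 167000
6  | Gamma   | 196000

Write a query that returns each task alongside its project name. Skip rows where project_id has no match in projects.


INNER JOIN keeps only tasks rows whose project_id matches an id in projects. Walk through each task:
  - task 1 (Migrate): project_id=NULL, no match -> dropped
  - task 2 (Deploy): project_id=2 -> matches Titan
  - task 3 (Implement): project_id=1 -> matches Atlas
  - task 4 (Audit): project_id=4 -> matches Nova
  - task 5 (Refactor): project_id=2 -> matches Titan
  - task 6 (Design): project_id=NULL, no match -> dropped
So 2 of 6 rows are dropped.

SQL:
SELECT a.name, b.name AS project
FROM tasks a
INNER JOIN projects b ON a.project_id = b.id

Result:
name      | project
----------+--------
Deploy    | Titan  
Implement | Atlas  
Audit     | Nova   
Refactor  | Titan  


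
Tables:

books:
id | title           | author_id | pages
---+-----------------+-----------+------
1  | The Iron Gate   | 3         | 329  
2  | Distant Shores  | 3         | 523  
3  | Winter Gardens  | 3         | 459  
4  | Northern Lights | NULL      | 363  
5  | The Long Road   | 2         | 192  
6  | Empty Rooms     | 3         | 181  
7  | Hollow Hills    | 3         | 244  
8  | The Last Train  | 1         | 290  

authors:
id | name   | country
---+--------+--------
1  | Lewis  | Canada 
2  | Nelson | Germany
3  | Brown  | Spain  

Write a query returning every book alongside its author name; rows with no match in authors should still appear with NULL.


LEFT JOIN keeps every row from books (the left table); where author_id has no match in authors, the author columns become NULL. Walk through each book:
  - book 1 (The Iron Gate): author_id=3 -> matches Brown
  - book 2 (Distant Shores): author_id=3 -> matches Brown
  - book 3 (Winter Gardens): author_id=3 -> matches Brown
  - book 4 (Northern Lights): author_id=NULL, no match -> kept with NULL
  - book 5 (The Long Road): author_id=2 -> matches Nelson
  - book 6 (Empty Rooms): author_id=3 -> matches Brown
  - book 7 (Hollow Hills): author_id=3 -> matches Brown
  - book 8 (The Last Train): author_id=1 -> matches Lewis
All 8 rows appear; 1 has NULL author.

SQL:
SELECT a.title, b.name AS author
FROM books a
LEFT JOIN authors b ON a.author_id = b.id

Result:
title           | author
----------------+-------
The Iron Gate   | Brown 
Distant Shores  | Brown 
Winter Gardens  | Brown 
Northern Lights | NULL  
The Long Road   | Nelson
Empty Rooms     | Brown 
Hollow Hills    | Brown 
The Last Train  | Lewis 


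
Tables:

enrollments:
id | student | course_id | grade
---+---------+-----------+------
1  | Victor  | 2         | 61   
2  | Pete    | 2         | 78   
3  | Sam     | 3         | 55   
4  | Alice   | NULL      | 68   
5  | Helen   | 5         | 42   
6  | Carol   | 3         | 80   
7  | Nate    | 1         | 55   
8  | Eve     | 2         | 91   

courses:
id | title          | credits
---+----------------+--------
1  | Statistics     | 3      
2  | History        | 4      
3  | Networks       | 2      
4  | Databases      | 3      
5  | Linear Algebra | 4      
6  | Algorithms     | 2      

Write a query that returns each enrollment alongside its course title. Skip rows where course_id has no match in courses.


INNER JOIN keeps only enrollments rows whose course_id matches an id in courses. Walk through each enrollment:
  - enrollment 1 (Victor): course_id=2 -> matches History
  - enrollment 2 (Pete): course_id=2 -> matches History
  - enrollment 3 (Sam): course_id=3 -> matches Networks
  - enrollment 4 (Alice): course_id=NULL, no match -> dropped
  - enrollment 5 (Helen): course_id=5 -> matches Linear Algebra
  - enrollment 6 (Carol): course_id=3 -> matches Networks
  - enrollment 7 (Nate): course_id=1 -> matches Statistics
  - enrollment 8 (Eve): course_id=2 -> matches History
So 1 of 8 rows is dropped.

SQL:
SELECT a.student, b.title AS course
FROM enrollments a
INNER JOIN courses b ON a.course_id = b.id

Result:
student | course        
--------+---------------
Victor  | History       
Pete    | History       
Sam     | Networks      
Helen   | Linear Algebra
Carol   | Networks      
Nate    | Statistics    
Eve     | History       


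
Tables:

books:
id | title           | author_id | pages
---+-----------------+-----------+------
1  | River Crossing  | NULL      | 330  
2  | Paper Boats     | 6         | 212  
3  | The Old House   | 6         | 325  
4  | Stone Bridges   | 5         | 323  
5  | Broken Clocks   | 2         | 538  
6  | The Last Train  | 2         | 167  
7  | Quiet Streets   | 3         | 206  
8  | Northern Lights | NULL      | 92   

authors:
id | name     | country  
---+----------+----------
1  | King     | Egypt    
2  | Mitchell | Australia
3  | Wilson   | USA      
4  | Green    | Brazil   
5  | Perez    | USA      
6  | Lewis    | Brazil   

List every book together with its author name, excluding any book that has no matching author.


INNER JOIN keeps only books rows whose author_id matches an id in authors. Walk through each book:
  - book 1 (River Crossing): author_id=NULL, no match -> dropped
  - book 2 (Paper Boats): author_id=6 -> matches Lewis
  - book 3 (The Old House): author_id=6 -> matches Lewis
  - book 4 (Stone Bridges): author_id=5 -> matches Perez
  - book 5 (Broken Clocks): author_id=2 -> matches Mitchell
  - book 6 (The Last Train): author_id=2 -> matches Mitchell
  - book 7 (Quiet Streets): author_id=3 -> matches Wilson
  - book 8 (Northern Lights): author_id=NULL, no match -> dropped
So 2 of 8 rows are dropped.

SQL:
SELECT a.title, b.name AS author
FROM books a
INNER JOIN authors b ON a.author_id = b.id

Result:
title          | author  
---------------+---------
Paper Boats    | Lewis   
The Old House  | Lewis   
Stone Bridges  | Perez   
Broken Clocks  | Mitchell
The Last Train | Mitchell
Quiet Streets  | Wilson  


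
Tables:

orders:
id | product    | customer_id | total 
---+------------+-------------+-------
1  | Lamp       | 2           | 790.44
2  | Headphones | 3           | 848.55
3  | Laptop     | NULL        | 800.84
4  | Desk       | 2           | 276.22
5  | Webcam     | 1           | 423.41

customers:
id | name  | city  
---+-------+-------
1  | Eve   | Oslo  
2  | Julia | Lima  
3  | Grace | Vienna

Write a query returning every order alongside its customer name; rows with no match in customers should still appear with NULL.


LEFT JOIN keeps every row from orders (the left table); where customer_id has no match in customers, the customer columns become NULL. Walk through each order:
  - order 1 (Lamp): customer_id=2 -> matches Julia
  - order 2 (Headphones): customer_id=3 -> matches Grace
  - order 3 (Laptop): customer_id=NULL, no match -> kept with NULL
  - order 4 (Desk): customer_id=2 -> matches Julia
  - order 5 (Webcam): customer_id=1 -> matches Eve
All 5 rows appear; 1 has NULL customer.

SQL:
SELECT a.product, b.name AS customer
FROM orders a
LEFT JOIN customers b ON a.customer_id = b.id

Result:
product    | customer
-----------+---------
Lamp       | Julia   
Headphones | Grace   
Laptop     | NULL    
Desk       | Julia   
Webcam     | Eve     


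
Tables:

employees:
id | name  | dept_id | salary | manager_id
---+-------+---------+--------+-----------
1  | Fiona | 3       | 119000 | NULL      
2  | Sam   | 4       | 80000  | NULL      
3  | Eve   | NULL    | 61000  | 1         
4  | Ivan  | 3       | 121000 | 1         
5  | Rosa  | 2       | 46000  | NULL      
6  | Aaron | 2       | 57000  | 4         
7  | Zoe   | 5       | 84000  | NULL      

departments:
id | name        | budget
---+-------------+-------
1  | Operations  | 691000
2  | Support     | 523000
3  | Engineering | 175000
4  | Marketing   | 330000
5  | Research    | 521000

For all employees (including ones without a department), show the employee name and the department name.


LEFT JOIN keeps every row from employees (the left table); where dept_id has no match in departments, the department columns become NULL. Walk through each employee:
  - employee 1 (Fiona): dept_id=3 -> matches Engineering
  - employee 2 (Sam): dept_id=4 -> matches Marketing
  - employee 3 (Eve): dept_id=NULL, no match -> kept with NULL
  - employee 4 (Ivan): dept_id=3 -> matches Engineering
  - employee 5 (Rosa): dept_id=2 -> matches Support
  - employee 6 (Aaron): dept_id=2 -> matches Support
  - employee 7 (Zoe): dept_id=5 -> matches Research
All 7 rows appear; 1 has NULL department.

SQL:
SELECT a.name, b.name AS department
FROM employees a
LEFT JOIN departments b ON a.dept_id = b.id

Result:
name  | department 
------+------------
Fiona | Engineering
Sam   | Marketing  
Eve   | NULL       
Ivan  | Engineering
Rosa  | Support    
Aaron | Support    
Zoe   | Research   


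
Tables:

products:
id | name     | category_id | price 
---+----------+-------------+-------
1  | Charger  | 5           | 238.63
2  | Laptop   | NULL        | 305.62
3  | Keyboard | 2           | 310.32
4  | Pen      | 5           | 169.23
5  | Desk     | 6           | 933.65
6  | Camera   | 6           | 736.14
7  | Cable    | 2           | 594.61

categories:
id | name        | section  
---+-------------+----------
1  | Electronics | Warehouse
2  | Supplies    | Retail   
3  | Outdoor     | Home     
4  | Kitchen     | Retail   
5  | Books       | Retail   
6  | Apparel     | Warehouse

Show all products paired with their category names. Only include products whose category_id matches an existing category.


INNER JOIN keeps only products rows whose category_id matches an id in categories. Walk through each product:
  - product 1 (Charger): category_id=5 -> matches Books
  - product 2 (Laptop): category_id=NULL, no match -> dropped
  - product 3 (Keyboard): category_id=2 -> matches Supplies
  - product 4 (Pen): category_id=5 -> matches Books
  - product 5 (Desk): category_id=6 -> matches Apparel
  - product 6 (Camera): category_id=6 -> matches Apparel
  - product 7 (Cable): category_id=2 -> matches Supplies
So 1 of 7 rows is dropped.

SQL:
SELECT a.name, b.name AS category
FROM products a
INNER JOIN categories b ON a.category_id = b.id

Result:
name     | category
---------+---------
Charger  | Books   
Keyboard | Supplies
Pen      | Books   
Desk     | Apparel 
Camera   | Apparel 
Cable    | Supplies


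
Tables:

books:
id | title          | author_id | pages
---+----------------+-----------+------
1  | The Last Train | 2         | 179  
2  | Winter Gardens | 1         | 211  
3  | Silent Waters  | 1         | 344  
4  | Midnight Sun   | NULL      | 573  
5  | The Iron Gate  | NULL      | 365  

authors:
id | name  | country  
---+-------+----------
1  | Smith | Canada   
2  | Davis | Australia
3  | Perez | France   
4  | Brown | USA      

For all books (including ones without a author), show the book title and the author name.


LEFT JOIN keeps every row from books (the left table); where author_id has no match in authors, the author columns become NULL. Walk through each book:
  - book 1 (The Last Train): author_id=2 -> matches Davis
  - book 2 (Winter Gardens): author_id=1 -> matches Smith
  - book 3 (Silent Waters): author_id=1 -> matches Smith
  - book 4 (Midnight Sun): author_id=NULL, no match -> kept with NULL
  - book 5 (The Iron Gate): author_id=NULL, no match -> kept with NULL
All 5 rows appear; 2 have NULL author.

SQL:
SELECT a.title, b.name AS author
FROM books a
LEFT JOIN authors b ON a.author_id = b.id

Result:
title          | author
---------------+-------
The Last Train | Davis 
Winter Gardens | Smith 
Silent Waters  | Smith 
Midnight Sun   | NULL  
The Iron Gate  | NULL  


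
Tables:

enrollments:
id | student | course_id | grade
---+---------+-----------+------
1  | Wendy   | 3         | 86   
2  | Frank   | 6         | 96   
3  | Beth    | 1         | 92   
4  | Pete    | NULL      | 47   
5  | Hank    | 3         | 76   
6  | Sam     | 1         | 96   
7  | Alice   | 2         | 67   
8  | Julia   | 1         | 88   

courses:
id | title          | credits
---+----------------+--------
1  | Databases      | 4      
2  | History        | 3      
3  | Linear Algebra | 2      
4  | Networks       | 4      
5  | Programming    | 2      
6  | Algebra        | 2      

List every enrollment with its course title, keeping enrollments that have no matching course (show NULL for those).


LEFT JOIN keeps every row from enrollments (the left table); where course_id has no match in courses, the course columns become NULL. Walk through each enrollment:
  - enrollment 1 (Wendy): course_id=3 -> matches Linear Algebra
  - enrollment 2 (Frank): course_id=6 -> matches Algebra
  - enrollment 3 (Beth): course_id=1 -> matches Databases
  - enrollment 4 (Pete): course_id=NULL, no match -> kept with NULL
  - enrollment 5 (Hank): course_id=3 -> matches Linear Algebra
  - enrollment 6 (Sam): course_id=1 -> matches Databases
  - enrollment 7 (Alice): course_id=2 -> matches History
  - enrollment 8 (Julia): course_id=1 -> matches Databases
All 8 rows appear; 1 has NULL course.

SQL:
SELECT a.student, b.title AS course
FROM enrollments a
LEFT JOIN courses b ON a.course_id = b.id

Result:
student | course        
--------+---------------
Wendy   | Linear Algebra
Frank   | Algebra       
Beth    | Databases     
Pete    | NULL          
Hank    | Linear Algebra
Sam     | Databases     
Alice   | History       
Julia   | Databases     


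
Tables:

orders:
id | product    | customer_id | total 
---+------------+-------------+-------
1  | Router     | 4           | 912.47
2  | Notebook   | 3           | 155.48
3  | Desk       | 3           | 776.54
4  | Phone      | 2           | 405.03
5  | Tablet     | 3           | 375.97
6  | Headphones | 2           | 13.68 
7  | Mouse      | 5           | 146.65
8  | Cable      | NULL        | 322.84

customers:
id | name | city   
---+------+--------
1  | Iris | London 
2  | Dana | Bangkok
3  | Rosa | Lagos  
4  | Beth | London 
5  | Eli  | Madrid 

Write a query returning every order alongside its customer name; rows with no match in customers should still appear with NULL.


LEFT JOIN keeps every row from orders (the left table); where customer_id has no match in customers, the customer columns become NULL. Walk through each order:
  - order 1 (Router): customer_id=4 -> matches Beth
  - order 2 (Notebook): customer_id=3 -> matches Rosa
  - order 3 (Desk): customer_id=3 -> matches Rosa
  - order 4 (Phone): customer_id=2 -> matches Dana
  - order 5 (Tablet): customer_id=3 -> matches Rosa
  - order 6 (Headphones): customer_id=2 -> matches Dana
  - order 7 (Mouse): customer_id=5 -> matches Eli
  - order 8 (Cable): customer_id=NULL, no match -> kept with NULL
All 8 rows appear; 1 has NULL customer.

SQL:
SELECT a.product, b.name AS customer
FROM orders a
LEFT JOIN customers b ON a.customer_id = b.id

Result:
product    | customer
-----------+---------
Router     | Beth    
Notebook   | Rosa    
Desk       | Rosa    
Phone      | Dana    
Tablet     | Rosa    
Headphones | Dana    
Mouse      | Eli     
Cable      | NULL    


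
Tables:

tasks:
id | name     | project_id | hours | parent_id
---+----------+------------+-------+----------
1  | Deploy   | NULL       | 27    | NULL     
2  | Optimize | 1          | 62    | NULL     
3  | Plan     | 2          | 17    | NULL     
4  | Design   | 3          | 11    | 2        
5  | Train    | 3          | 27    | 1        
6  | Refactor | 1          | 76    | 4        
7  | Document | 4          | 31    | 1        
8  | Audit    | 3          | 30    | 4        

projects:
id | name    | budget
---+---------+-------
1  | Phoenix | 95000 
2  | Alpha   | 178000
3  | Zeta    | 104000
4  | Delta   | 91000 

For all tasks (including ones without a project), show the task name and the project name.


LEFT JOIN keeps every row from tasks (the left table); where project_id has no match in projects, the project columns become NULL. Walk through each task:
  - task 1 (Deploy): project_id=NULL, no match -> kept with NULL
  - task 2 (Optimize): project_id=1 -> matches Phoenix
  - task 3 (Plan): project_id=2 -> matches Alpha
  - task 4 (Design): project_id=3 -> matches Zeta
  - task 5 (Train): project_id=3 -> matches Zeta
  - task 6 (Refactor): project_id=1 -> matches Phoenix
  - task 7 (Document): project_id=4 -> matches Delta
  - task 8 (Audit): project_id=3 -> matches Zeta
All 8 rows appear; 1 has NULL project.

SQL:
SELECT a.name, b.name AS project
FROM tasks a
LEFT JOIN projects b ON a.project_id = b.id

Result:
name     | project
---------+--------
Deploy   | NULL   
Optimize | Phoenix
Plan     | Alpha  
Design   | Zeta   
Train    | Zeta   
Refactor | Phoenix
Document | Delta  
Audit    | Zeta   


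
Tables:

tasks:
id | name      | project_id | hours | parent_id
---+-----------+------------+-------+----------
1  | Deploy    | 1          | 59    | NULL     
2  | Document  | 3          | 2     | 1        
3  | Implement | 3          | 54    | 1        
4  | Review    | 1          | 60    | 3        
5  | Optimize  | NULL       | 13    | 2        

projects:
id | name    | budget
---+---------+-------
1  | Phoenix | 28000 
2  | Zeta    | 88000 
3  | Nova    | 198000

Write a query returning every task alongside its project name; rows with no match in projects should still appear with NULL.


LEFT JOIN keeps every row from tasks (the left table); where project_id has no match in projects, the project columns become NULL. Walk through each task:
  - task 1 (Deploy): project_id=1 -> matches Phoenix
  - task 2 (Document): project_id=3 -> matches Nova
  - task 3 (Implement): project_id=3 -> matches Nova
  - task 4 (Review): project_id=1 -> matches Phoenix
  - task 5 (Optimize): project_id=NULL, no match -> kept with NULL
All 5 rows appear; 1 has NULL project.

SQL:
SELECT a.name, b.name AS project
FROM tasks a
LEFT JOIN projects b ON a.project_id = b.id

Result:
name      | project
----------+--------
Deploy    | Phoenix
Document  | Nova   
Implement | Nova   
Review    | Phoenix
Optimize  | NULL   


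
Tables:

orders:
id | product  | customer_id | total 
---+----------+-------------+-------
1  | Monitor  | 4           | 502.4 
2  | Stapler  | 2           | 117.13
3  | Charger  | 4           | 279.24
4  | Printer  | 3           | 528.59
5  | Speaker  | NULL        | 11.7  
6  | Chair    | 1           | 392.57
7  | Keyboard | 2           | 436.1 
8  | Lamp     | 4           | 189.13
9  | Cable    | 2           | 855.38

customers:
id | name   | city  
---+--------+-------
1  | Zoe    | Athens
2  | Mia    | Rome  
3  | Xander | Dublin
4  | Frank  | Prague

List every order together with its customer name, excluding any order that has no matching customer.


INNER JOIN keeps only orders rows whose customer_id matches an id in customers. Walk through each order:
  - order 1 (Monitor): customer_id=4 -> matches Frank
  - order 2 (Stapler): customer_id=2 -> matches Mia
  - order 3 (Charger): customer_id=4 -> matches Frank
  - order 4 (Printer): customer_id=3 -> matches Xander
  - order 5 (Speaker): customer_id=NULL, no match -> dropped
  - order 6 (Chair): customer_id=1 -> matches Zoe
  - order 7 (Keyboard): customer_id=2 -> matches Mia
  - order 8 (Lamp): customer_id=4 -> matches Frank
  - order 9 (Cable): customer_id=2 -> matches Mia
So 1 of 9 rows is dropped.

SQL:
SELECT a.product, b.name AS customer
FROM orders a
INNER JOIN customers b ON a.customer_id = b.id

Result:
product  | customer
---------+---------
Monitor  | Frank   
Stapler  | Mia     
Charger  | Frank   
Printer  | Xander  
Chair    | Zoe     
Keyboard | Mia     
Lamp     | Frank   
Cable    | Mia     


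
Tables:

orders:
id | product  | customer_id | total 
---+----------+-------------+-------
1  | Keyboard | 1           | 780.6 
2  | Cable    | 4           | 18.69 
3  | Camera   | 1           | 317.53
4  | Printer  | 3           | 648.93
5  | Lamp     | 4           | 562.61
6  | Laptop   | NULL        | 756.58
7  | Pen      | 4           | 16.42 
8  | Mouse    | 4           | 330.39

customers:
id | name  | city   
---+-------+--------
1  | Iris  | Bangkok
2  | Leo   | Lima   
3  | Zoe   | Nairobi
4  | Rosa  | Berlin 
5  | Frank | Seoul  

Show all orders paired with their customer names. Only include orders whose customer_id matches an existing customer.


INNER JOIN keeps only orders rows whose customer_id matches an id in customers. Walk through each order:
  - order 1 (Keyboard): customer_id=1 -> matches Iris
  - order 2 (Cable): customer_id=4 -> matches Rosa
  - order 3 (Camera): customer_id=1 -> matches Iris
  - order 4 (Printer): customer_id=3 -> matches Zoe
  - order 5 (Lamp): customer_id=4 -> matches Rosa
  - order 6 (Laptop): customer_id=NULL, no match -> dropped
  - order 7 (Pen): customer_id=4 -> matches Rosa
  - order 8 (Mouse): customer_id=4 -> matches Rosa
So 1 of 8 rows is dropped.

SQL:
SELECT a.product, b.name AS customer
FROM orders a
INNER JOIN customers b ON a.customer_id = b.id

Result:
product  | customer
---------+---------
Keyboard | Iris    
Cable    | Rosa    
Camera   | Iris    
Printer  | Zoe     
Lamp     | Rosa    
Pen      | Rosa    
Mouse    | Rosa    
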